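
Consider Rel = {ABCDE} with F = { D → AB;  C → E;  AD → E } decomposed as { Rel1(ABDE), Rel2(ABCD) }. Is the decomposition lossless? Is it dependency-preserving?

lossless but not dependency-preserving

Lossless test: (ABD)⁺ = {ABDE}, which contains all of one fragment — lossless.
Dependency preservation: the restricted closure of {C} across the fragments never reaches {E}, so C → E cannot be enforced without a join — not preserved.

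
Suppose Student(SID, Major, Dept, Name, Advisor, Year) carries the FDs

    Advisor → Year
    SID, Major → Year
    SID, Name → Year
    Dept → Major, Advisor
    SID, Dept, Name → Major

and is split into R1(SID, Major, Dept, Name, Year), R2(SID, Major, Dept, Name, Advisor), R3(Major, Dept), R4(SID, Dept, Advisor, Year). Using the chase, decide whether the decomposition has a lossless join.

Chase test. Columns are SID, Major, Dept, Name, Advisor, Year; row i has aⱼ where attribute j ∈ Ri, else bᵢⱼ.
Initial tableau (one row per fragment):
  row 1: a1 a2 a3 a4 b15 a6
  row 2: a1 a2 a3 a4 a5 b26
  row 3: b31 a2 a3 b34 b35 b36
  row 4: a1 b42 a3 b44 a5 a6
Rows 2 and 4 agree on Advisor; apply Advisor→Year and equate their Year entries.
Rows 1 and 2 agree on Dept; apply Dept→Major, Advisor and equate their Major, Advisor entries.
Rows 1 and 3 agree on Dept; apply Dept→Major, Advisor and equate their Major, Advisor entries.
Rows 1 and 4 agree on Dept; apply Dept→Major, Advisor and equate their Major, Advisor entries.
Rows 1 and 3 agree on Advisor; apply Advisor→Year and equate their Year entries.
Row 1 is now all distinguished symbols — the join is lossless.

Yes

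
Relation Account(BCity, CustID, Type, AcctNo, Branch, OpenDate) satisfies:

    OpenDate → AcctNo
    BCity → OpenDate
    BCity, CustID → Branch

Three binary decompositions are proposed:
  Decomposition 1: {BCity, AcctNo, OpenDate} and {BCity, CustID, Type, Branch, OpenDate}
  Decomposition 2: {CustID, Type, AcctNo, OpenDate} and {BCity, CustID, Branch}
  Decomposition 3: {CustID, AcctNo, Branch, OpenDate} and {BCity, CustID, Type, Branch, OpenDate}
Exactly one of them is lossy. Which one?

Decomposition 2

Decomposition 1: common = {BCity, OpenDate}, closure = {BCity, AcctNo, OpenDate} → lossless.
Decomposition 2: common = {CustID}, closure = {CustID} → lossy.
Decomposition 3: common = {CustID, Branch, OpenDate}, closure = {CustID, AcctNo, Branch, OpenDate} → lossless.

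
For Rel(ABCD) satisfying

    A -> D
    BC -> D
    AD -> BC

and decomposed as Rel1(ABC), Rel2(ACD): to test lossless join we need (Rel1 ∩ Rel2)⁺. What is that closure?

ABCD

Rel1 ∩ Rel2 = {AC}.
A → D applies, adding D
AD → BC applies, adding B
Closure: {ABCD}.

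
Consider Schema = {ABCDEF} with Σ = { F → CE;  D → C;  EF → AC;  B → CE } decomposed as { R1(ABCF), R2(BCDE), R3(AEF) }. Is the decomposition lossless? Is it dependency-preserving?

Lossless test (chase): Rows 1 and 3 agree on F; apply F→CE and equate their CE entries. No row becomes fully distinguished — the join is lossy.
Dependency preservation: F → CE; EF → AC are not contained in any single fragment, but the restricted closure of each left-hand side across the fragments still reaches the right-hand side; the remaining FDs each lie inside some fragment. All dependencies are preserved.

lossy but dependency-preserving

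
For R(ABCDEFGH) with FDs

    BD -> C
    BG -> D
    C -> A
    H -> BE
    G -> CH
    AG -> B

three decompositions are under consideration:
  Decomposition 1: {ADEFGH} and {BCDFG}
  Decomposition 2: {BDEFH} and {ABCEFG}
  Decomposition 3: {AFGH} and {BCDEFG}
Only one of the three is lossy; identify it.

Decomposition 2

Decomposition 1: common = {DFG}, closure = {ABCDEFGH} → lossless.
Decomposition 2: common = {BEF}, closure = {BEF} → lossy.
Decomposition 3: common = {FG}, closure = {ABCDEFGH} → lossless.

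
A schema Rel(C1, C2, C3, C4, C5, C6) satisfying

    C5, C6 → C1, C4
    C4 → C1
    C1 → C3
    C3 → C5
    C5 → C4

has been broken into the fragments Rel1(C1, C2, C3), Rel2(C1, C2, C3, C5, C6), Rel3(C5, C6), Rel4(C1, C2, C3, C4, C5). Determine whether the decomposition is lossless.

Yes

Chase test. Columns are C1, C2, C3, C4, C5, C6; row i has aⱼ where attribute j ∈ Reli, else bᵢⱼ.
Initial tableau (one row per fragment):
  row 1: a1 a2 a3 b14 b15 b16
  row 2: a1 a2 a3 b24 a5 a6
  row 3: b31 b32 b33 b34 a5 a6
  row 4: a1 a2 a3 a4 a5 b46
Rows 2 and 3 agree on C5, C6; apply C5, C6→C1, C4 and equate their C1, C4 entries.
Rows 1 and 3 agree on C1; apply C1→C3 and equate their C3 entries.
Rows 1 and 2 agree on C3; apply C3→C5 and equate their C5 entries.
Rows 1 and 2 agree on C5; apply C5→C4 and equate their C4 entries.
Rows 1 and 4 agree on C5; apply C5→C4 and equate their C4 entries.
Row 2 is now all distinguished symbols — the join is lossless.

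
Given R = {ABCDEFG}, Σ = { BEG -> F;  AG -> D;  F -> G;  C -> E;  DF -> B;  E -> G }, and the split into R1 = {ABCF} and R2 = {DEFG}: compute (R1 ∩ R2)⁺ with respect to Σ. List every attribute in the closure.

R1 ∩ R2 = {F}.
F → G applies, adding G
Closure: {FG}.

FG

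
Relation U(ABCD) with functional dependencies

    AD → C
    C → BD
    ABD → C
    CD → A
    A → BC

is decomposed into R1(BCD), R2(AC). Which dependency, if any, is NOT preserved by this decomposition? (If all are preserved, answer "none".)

AD → C: restricted closure across fragments reaches C.
C → BD lies within R1.
ABD → C: restricted closure across fragments reaches C.
CD → A: restricted closure across fragments reaches A.
A → BC: restricted closure across fragments reaches BC.
Every dependency is enforceable on the fragments, so the decomposition is dependency-preserving.

none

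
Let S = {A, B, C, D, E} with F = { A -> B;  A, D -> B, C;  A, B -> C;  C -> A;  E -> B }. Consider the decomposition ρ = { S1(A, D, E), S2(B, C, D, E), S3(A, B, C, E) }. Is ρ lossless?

Yes

Chase test. Columns are A, B, C, D, E; row i has aⱼ where attribute j ∈ Si, else bᵢⱼ.
Initial tableau (one row per fragment):
  row 1: a1 b12 b13 a4 a5
  row 2: b21 a2 a3 a4 a5
  row 3: a1 a2 a3 b34 a5
Rows 1 and 3 agree on A; apply A→B and equate their B entries.
Rows 1 and 3 agree on A, B; apply A, B→C and equate their C entries.
Rows 1 and 2 agree on C; apply C→A and equate their A entries.
Row 1 is now all distinguished symbols — the join is lossless.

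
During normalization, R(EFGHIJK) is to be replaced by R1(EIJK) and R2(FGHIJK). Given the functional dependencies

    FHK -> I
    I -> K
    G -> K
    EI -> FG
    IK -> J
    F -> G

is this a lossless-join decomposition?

No

Common attributes: R1 ∩ R2 = {IJK}.
No dependency enlarges {IJK}, so (IJK)⁺ = {IJK}.
The closure contains neither all of R1 = {EIJK} nor all of R2 = {FGHIJK}, so the common attributes are not a superkey of either fragment. The join is lossy.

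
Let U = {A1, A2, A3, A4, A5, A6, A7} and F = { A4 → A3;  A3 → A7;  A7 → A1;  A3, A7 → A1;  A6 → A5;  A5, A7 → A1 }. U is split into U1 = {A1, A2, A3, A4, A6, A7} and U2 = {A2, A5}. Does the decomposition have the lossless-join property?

No

Common attributes: U1 ∩ U2 = {A2}.
No dependency enlarges {A2}, so (A2)⁺ = {A2}.
The closure contains neither all of U1 = {A1, A2, A3, A4, A6, A7} nor all of U2 = {A2, A5}, so the common attributes are not a superkey of either fragment. The join is lossy.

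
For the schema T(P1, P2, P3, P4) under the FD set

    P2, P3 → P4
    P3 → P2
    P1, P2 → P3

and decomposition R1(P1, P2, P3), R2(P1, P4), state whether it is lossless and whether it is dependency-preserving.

lossy and not dependency-preserving

Lossless test: (P1)⁺ = {P1}, which is a superkey of neither fragment — lossy.
Dependency preservation: the restricted closure of {P2, P3} across the fragments never reaches {P4}, so P2, P3 → P4 cannot be enforced without a join — not preserved.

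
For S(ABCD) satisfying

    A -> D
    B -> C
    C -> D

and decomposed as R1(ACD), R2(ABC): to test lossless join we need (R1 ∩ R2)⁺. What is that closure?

R1 ∩ R2 = {AC}.
A → D applies, adding D
Closure: {ACD}.

ACD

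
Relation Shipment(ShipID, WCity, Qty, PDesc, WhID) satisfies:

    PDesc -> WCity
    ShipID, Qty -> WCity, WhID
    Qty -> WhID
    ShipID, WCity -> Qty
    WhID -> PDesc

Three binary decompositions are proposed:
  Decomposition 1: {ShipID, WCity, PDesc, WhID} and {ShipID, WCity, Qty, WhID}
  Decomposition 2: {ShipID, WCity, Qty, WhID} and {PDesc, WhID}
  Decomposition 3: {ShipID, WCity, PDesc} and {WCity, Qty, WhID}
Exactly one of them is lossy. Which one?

Decomposition 3

Decomposition 1: common = {ShipID, WCity, WhID}, closure = {ShipID, WCity, Qty, PDesc, WhID} → lossless.
Decomposition 2: common = {WhID}, closure = {WCity, PDesc, WhID} → lossless.
Decomposition 3: common = {WCity}, closure = {WCity} → lossy.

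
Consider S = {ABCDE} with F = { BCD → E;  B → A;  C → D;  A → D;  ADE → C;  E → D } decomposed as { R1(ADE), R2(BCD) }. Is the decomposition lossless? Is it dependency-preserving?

Lossless test: (D)⁺ = {D}, which is a superkey of neither fragment — lossy.
Dependency preservation: the restricted closure of {BCD} across the fragments never reaches {E}, so BCD → E cannot be enforced without a join — not preserved.

lossy and not dependency-preserving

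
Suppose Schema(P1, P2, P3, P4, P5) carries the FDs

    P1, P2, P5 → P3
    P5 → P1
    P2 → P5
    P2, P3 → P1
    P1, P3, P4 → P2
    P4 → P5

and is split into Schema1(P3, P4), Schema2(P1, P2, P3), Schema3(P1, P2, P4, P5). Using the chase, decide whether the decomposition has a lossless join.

Chase test. Columns are P1, P2, P3, P4, P5; row i has aⱼ where attribute j ∈ Schemai, else bᵢⱼ.
Initial tableau (one row per fragment):
  row 1: b11 b12 a3 a4 b15
  row 2: a1 a2 a3 b24 b25
  row 3: a1 a2 b33 a4 a5
Rows 2 and 3 agree on P2; apply P2→P5 and equate their P5 entries.
Rows 1 and 3 agree on P4; apply P4→P5 and equate their P5 entries.
Rows 2 and 3 agree on P1, P2, P5; apply P1, P2, P5→P3 and equate their P3 entries.
Rows 1 and 2 agree on P5; apply P5→P1 and equate their P1 entries.
Rows 1 and 3 agree on P1, P3, P4; apply P1, P3, P4→P2 and equate their P2 entries.
Row 1 is now all distinguished symbols — the join is lossless.

Yes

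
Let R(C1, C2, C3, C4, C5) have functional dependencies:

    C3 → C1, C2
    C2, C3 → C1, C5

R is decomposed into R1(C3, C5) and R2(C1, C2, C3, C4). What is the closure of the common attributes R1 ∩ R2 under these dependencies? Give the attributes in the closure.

C1, C2, C3, C5

R1 ∩ R2 = {C3}.
C3 → C1, C2 applies, adding C1, C2
C2, C3 → C1, C5 applies, adding C5
Closure: {C1, C2, C3, C5}.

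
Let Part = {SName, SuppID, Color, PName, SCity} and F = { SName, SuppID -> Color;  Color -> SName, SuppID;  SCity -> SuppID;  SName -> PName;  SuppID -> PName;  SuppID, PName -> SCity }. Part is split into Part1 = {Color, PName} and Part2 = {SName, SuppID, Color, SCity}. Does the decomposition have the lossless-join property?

Yes

Common attributes: Part1 ∩ Part2 = {Color}.
Closure of {Color}: Color → SName, SuppID applies, adding SName, SuppID; SName → PName applies, adding PName; SuppID, PName → SCity applies, adding SCity. So (Color)⁺ = {SName, SuppID, Color, PName, SCity}.
This closure contains every attribute of Part1, so Part1 ∩ Part2 → Part1. The join is lossless.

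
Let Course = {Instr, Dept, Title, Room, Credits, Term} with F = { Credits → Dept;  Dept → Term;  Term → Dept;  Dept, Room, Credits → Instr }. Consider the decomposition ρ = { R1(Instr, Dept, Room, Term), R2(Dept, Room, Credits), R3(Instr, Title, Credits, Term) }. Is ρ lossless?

No

Chase test. Columns are Instr, Dept, Title, Room, Credits, Term; row i has aⱼ where attribute j ∈ Ri, else bᵢⱼ.
Initial tableau (one row per fragment):
  row 1: a1 a2 b13 a4 b15 a6
  row 2: b21 a2 b23 a4 a5 b26
  row 3: a1 b32 a3 b34 a5 a6
Rows 2 and 3 agree on Credits; apply Credits→Dept and equate their Dept entries.
Rows 1 and 2 agree on Dept; apply Dept→Term and equate their Term entries.
No row becomes fully distinguished — the join is lossy.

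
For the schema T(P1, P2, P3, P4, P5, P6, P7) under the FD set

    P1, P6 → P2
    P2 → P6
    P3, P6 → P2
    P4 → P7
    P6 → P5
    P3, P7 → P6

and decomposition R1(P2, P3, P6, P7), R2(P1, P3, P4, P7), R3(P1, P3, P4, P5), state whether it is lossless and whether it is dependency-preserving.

Lossless test (chase): Rows 2 and 3 agree on P4; apply P4→P7 and equate their P7 entries. Rows 1 and 2 agree on P3, P7; apply P3, P7→P6 and equate their P6 entries. Rows 1 and 3 agree on P3, P7; apply P3, P7→P6 and equate their P6 entries. Rows 2 and 3 agree on P1, P6; apply P1, P6→P2 and equate their P2 entries. Rows 1 and 2 agree on P3, P6; apply P3, P6→P2 and equate their P2 entries. Rows 1 and 2 agree on P6; apply P6→P5 and equate their P5 entries. Rows 1 and 3 agree on P6; apply P6→P5 and equate their P5 entries. Row 2 is now all distinguished symbols — the join is lossless.
Dependency preservation: the restricted closure of {P1, P6} across the fragments never reaches {P2}, so P1, P6 → P2 cannot be enforced without a join — not preserved.

lossless but not dependency-preserving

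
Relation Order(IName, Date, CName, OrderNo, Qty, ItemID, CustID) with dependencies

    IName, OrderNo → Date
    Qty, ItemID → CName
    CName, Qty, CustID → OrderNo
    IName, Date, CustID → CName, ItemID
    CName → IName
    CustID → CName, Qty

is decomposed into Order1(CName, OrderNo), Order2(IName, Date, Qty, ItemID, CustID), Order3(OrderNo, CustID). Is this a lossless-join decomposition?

Chase test. Columns are IName, Date, CName, OrderNo, Qty, ItemID, CustID; row i has aⱼ where attribute j ∈ Orderi, else bᵢⱼ.
Initial tableau (one row per fragment):
  row 1: b11 b12 a3 a4 b15 b16 b17
  row 2: a1 a2 b23 b24 a5 a6 a7
  row 3: b31 b32 b33 a4 b35 b36 a7
Rows 2 and 3 agree on CustID; apply CustID→CName, Qty and equate their CName, Qty entries.
Rows 2 and 3 agree on CName, Qty, CustID; apply CName, Qty, CustID→OrderNo and equate their OrderNo entries.
Rows 2 and 3 agree on CName; apply CName→IName and equate their IName entries.
Rows 2 and 3 agree on IName, OrderNo; apply IName, OrderNo→Date and equate their Date entries.
Rows 2 and 3 agree on IName, Date, CustID; apply IName, Date, CustID→CName, ItemID and equate their CName, ItemID entries.
No row becomes fully distinguished — the join is lossy.

No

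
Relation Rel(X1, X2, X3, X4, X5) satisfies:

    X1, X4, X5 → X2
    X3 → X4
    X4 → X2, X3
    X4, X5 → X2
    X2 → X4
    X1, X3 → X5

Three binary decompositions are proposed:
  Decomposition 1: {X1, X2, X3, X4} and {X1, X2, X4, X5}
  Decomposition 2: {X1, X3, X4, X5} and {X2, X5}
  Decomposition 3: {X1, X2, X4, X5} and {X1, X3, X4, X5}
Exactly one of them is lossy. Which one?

Decomposition 2

Decomposition 1: common = {X1, X2, X4}, closure = {X1, X2, X3, X4, X5} → lossless.
Decomposition 2: common = {X5}, closure = {X5} → lossy.
Decomposition 3: common = {X1, X4, X5}, closure = {X1, X2, X3, X4, X5} → lossless.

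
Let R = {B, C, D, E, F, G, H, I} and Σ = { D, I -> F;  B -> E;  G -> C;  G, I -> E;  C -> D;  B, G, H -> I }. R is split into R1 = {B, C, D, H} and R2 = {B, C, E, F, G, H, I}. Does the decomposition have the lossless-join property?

Common attributes: R1 ∩ R2 = {B, C, H}.
Closure of {B, C, H}: B → E applies, adding E; C → D applies, adding D. So (B, C, H)⁺ = {B, C, D, E, H}.
This closure contains every attribute of R1, so R1 ∩ R2 → R1. The join is lossless.

Yes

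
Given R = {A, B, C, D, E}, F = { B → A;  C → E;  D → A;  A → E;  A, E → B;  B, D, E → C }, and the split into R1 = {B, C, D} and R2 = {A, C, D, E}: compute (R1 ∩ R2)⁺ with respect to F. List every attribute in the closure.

R1 ∩ R2 = {C, D}.
C → E applies, adding E
D → A applies, adding A
A, E → B applies, adding B
Closure: {A, B, C, D, E}.

A, B, C, D, E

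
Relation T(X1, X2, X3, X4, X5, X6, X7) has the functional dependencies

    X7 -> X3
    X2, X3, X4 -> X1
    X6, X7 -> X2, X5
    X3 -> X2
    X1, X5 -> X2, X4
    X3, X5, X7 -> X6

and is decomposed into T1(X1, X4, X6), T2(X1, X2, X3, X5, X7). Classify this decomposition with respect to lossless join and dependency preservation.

Lossless test: (X1)⁺ = {X1}, which is a superkey of neither fragment — lossy.
Dependency preservation: the restricted closure of {X2, X3, X4} across the fragments never reaches {X1}, so X2, X3, X4 → X1 cannot be enforced without a join — not preserved.

lossy and not dependency-preserving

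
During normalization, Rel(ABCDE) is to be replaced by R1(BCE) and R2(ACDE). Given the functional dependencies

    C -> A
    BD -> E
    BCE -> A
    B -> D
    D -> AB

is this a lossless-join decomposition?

Common attributes: R1 ∩ R2 = {CE}.
Closure of {CE}: C → A applies, adding A. So (CE)⁺ = {ACE}.
The closure contains neither all of R1 = {BCE} nor all of R2 = {ACDE}, so the common attributes are not a superkey of either fragment. The join is lossy.

No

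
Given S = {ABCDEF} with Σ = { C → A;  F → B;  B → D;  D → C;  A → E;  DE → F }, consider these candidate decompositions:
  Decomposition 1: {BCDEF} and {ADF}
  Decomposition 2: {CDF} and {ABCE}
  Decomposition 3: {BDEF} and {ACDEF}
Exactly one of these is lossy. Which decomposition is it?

Decomposition 2

Decomposition 1: common = {DF}, closure = {ABCDEF} → lossless.
Decomposition 2: common = {C}, closure = {ACE} → lossy.
Decomposition 3: common = {DEF}, closure = {ABCDEF} → lossless.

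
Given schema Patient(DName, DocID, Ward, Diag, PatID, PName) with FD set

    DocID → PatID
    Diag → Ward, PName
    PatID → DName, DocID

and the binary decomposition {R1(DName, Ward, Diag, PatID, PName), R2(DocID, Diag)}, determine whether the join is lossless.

No

Common attributes: R1 ∩ R2 = {Diag}.
Closure of {Diag}: Diag → Ward, PName applies, adding Ward, PName. So (Diag)⁺ = {Ward, Diag, PName}.
The closure contains neither all of R1 = {DName, Ward, Diag, PatID, PName} nor all of R2 = {DocID, Diag}, so the common attributes are not a superkey of either fragment. The join is lossy.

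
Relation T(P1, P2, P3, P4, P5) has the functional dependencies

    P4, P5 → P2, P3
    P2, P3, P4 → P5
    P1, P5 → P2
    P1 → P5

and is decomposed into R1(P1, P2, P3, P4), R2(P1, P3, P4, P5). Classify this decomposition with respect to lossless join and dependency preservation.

Lossless test: (P1, P3, P4)⁺ = {P1, P2, P3, P4, P5}, which contains all of one fragment — lossless.
Dependency preservation: the restricted closure of {P4, P5} across the fragments never reaches {P2, P3}, so P4, P5 → P2, P3 cannot be enforced without a join — not preserved.

lossless but not dependency-preserving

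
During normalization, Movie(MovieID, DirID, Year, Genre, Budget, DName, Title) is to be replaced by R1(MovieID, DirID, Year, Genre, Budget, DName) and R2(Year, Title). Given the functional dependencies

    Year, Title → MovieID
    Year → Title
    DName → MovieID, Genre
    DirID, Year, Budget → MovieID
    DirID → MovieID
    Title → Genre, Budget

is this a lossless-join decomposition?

Yes

Common attributes: R1 ∩ R2 = {Year}.
Closure of {Year}: Year → Title applies, adding Title; Title → Genre, Budget applies, adding Genre, Budget; Year, Title → MovieID applies, adding MovieID. So (Year)⁺ = {MovieID, Year, Genre, Budget, Title}.
This closure contains every attribute of R2, so R1 ∩ R2 → R2. The join is lossless.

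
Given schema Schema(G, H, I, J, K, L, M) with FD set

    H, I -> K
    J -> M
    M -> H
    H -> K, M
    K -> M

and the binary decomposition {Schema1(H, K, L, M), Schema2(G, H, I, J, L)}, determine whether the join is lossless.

Yes

Common attributes: Schema1 ∩ Schema2 = {H, L}.
Closure of {H, L}: H → K, M applies, adding K, M. So (H, L)⁺ = {H, K, L, M}.
This closure contains every attribute of Schema1, so Schema1 ∩ Schema2 → Schema1. The join is lossless.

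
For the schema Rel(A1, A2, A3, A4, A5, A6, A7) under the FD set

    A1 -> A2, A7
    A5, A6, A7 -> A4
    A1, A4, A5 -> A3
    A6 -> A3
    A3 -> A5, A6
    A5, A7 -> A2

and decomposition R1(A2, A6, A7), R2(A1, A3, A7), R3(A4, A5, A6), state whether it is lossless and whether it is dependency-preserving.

Lossless test (chase): Rows 1 and 3 agree on A6; apply A6→A3 and equate their A3 entries. Rows 1 and 3 agree on A3; apply A3→A5, A6 and equate their A5, A6 entries. No row becomes fully distinguished — the join is lossy.
Dependency preservation: the restricted closure of {A1} across the fragments never reaches {A2, A7}, so A1 → A2, A7 cannot be enforced without a join — not preserved.

lossy and not dependency-preserving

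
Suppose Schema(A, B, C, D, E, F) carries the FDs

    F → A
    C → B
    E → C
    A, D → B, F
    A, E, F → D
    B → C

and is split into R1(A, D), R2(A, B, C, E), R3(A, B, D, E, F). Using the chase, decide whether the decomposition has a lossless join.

Chase test. Columns are A, B, C, D, E, F; row i has aⱼ where attribute j ∈ Ri, else bᵢⱼ.
Initial tableau (one row per fragment):
  row 1: a1 b12 b13 a4 b15 b16
  row 2: a1 a2 a3 b24 a5 b26
  row 3: a1 a2 b33 a4 a5 a6
Rows 2 and 3 agree on E; apply E→C and equate their C entries.
Rows 1 and 3 agree on A, D; apply A, D→B, F and equate their B, F entries.
Rows 1 and 2 agree on B; apply B→C and equate their C entries.
Row 3 is now all distinguished symbols — the join is lossless.

Yes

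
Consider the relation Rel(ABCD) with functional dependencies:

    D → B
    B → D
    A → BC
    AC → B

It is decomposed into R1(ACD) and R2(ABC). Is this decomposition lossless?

Common attributes: R1 ∩ R2 = {AC}.
Closure of {AC}: A → BC applies, adding B; B → D applies, adding D. So (AC)⁺ = {ABCD}.
This closure contains every attribute of R1, so R1 ∩ R2 → R1. The join is lossless.

Yes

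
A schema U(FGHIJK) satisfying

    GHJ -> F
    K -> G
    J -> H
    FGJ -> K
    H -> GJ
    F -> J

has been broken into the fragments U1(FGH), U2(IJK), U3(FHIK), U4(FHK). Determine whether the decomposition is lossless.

No

Chase test. Columns are FGHIJK; row i has aⱼ where attribute j ∈ Ui, else bᵢⱼ.
Initial tableau (one row per fragment):
  row 1: a1 a2 a3 b14 b15 b16
  row 2: b21 b22 b23 a4 a5 a6
  row 3: a1 b32 a3 a4 b35 a6
  row 4: a1 b42 a3 b44 b45 a6
Rows 2 and 3 agree on K; apply K→G and equate their G entries.
Rows 2 and 4 agree on K; apply K→G and equate their G entries.
Rows 1 and 3 agree on H; apply H→GJ and equate their GJ entries.
Rows 1 and 4 agree on H; apply H→GJ and equate their GJ entries.
Rows 1 and 3 agree on FGJ; apply FGJ→K and equate their K entries.
No row becomes fully distinguished — the join is lossy.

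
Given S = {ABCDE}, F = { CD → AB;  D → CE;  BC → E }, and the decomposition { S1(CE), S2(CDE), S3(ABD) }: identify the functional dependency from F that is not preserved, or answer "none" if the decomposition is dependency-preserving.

BC → E

Check BC → E: no single fragment contains all of {BCE}, and the restricted closure of {BC} across the fragments never reaches {E}.
CD → AB is preserved.
D → CE is preserved.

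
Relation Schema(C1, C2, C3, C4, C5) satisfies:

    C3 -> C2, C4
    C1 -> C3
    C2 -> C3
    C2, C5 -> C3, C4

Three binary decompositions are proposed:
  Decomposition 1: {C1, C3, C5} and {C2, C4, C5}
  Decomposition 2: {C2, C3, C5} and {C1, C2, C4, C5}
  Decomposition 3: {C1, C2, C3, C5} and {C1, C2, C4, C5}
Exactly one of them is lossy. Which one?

Decomposition 1

Decomposition 1: common = {C5}, closure = {C5} → lossy.
Decomposition 2: common = {C2, C5}, closure = {C2, C3, C4, C5} → lossless.
Decomposition 3: common = {C1, C2, C5}, closure = {C1, C2, C3, C4, C5} → lossless.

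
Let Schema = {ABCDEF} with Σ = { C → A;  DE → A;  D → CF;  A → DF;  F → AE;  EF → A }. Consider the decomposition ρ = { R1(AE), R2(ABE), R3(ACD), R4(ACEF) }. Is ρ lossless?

Chase test. Columns are ABCDEF; row i has aⱼ where attribute j ∈ Ri, else bᵢⱼ.
Initial tableau (one row per fragment):
  row 1: a1 b12 b13 b14 a5 b16
  row 2: a1 a2 b23 b24 a5 b26
  row 3: a1 b32 a3 a4 b35 b36
  row 4: a1 b42 a3 b44 a5 a6
Rows 1 and 2 agree on A; apply A→DF and equate their DF entries.
Rows 1 and 3 agree on A; apply A→DF and equate their DF entries.
Rows 1 and 4 agree on A; apply A→DF and equate their DF entries.
Rows 1 and 3 agree on F; apply F→AE and equate their AE entries.
Rows 1 and 2 agree on D; apply D→CF and equate their CF entries.
Rows 1 and 3 agree on D; apply D→CF and equate their CF entries.
Row 2 is now all distinguished symbols — the join is lossless.

Yes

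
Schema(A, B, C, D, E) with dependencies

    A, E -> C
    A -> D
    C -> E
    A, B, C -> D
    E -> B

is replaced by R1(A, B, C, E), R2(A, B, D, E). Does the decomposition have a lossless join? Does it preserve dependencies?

lossless and dependency-preserving

Lossless test: (A, B, E)⁺ = {A, B, C, D, E}, which contains all of one fragment — lossless.
Dependency preservation: A, B, C → D is not contained in any single fragment, but the restricted closure of its left-hand side across the fragments still reaches the right-hand side; the remaining FDs each lie inside some fragment. All dependencies are preserved.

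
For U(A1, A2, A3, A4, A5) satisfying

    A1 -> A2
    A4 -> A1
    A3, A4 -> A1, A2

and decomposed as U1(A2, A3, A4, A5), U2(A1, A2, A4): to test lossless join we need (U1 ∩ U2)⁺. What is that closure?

U1 ∩ U2 = {A2, A4}.
A4 → A1 applies, adding A1
Closure: {A1, A2, A4}.

A1, A2, A4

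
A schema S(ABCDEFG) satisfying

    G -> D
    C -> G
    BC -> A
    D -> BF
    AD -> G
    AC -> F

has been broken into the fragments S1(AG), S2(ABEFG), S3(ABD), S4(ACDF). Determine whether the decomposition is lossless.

No

Chase test. Columns are ABCDEFG; row i has aⱼ where attribute j ∈ Si, else bᵢⱼ.
Initial tableau (one row per fragment):
  row 1: a1 b12 b13 b14 b15 b16 a7
  row 2: a1 a2 b23 b24 a5 a6 a7
  row 3: a1 a2 b33 a4 b35 b36 b37
  row 4: a1 b42 a3 a4 b45 a6 b47
Rows 1 and 2 agree on G; apply G→D and equate their D entries.
Rows 1 and 2 agree on D; apply D→BF and equate their BF entries.
Rows 3 and 4 agree on D; apply D→BF and equate their BF entries.
Rows 3 and 4 agree on AD; apply AD→G and equate their G entries.
No row becomes fully distinguished — the join is lossy.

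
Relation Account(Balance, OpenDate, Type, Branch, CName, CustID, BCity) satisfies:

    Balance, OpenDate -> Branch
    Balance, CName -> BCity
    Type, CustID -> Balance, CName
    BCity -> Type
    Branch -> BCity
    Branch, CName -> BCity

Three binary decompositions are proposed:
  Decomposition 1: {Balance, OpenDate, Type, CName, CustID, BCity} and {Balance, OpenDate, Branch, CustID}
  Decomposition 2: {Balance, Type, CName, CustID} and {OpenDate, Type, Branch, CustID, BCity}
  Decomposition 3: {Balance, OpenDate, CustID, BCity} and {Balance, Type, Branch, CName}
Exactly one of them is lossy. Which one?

Decomposition 1: common = {Balance, OpenDate, CustID}, closure = {Balance, OpenDate, Type, Branch, CName, CustID, BCity} → lossless.
Decomposition 2: common = {Type, CustID}, closure = {Balance, Type, CName, CustID, BCity} → lossless.
Decomposition 3: common = {Balance}, closure = {Balance} → lossy.

Decomposition 3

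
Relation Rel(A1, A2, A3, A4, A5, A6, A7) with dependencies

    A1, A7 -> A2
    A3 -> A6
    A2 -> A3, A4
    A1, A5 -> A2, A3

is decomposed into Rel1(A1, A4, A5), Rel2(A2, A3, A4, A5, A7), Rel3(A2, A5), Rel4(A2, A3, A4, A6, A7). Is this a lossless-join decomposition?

Chase test. Columns are A1, A2, A3, A4, A5, A6, A7; row i has aⱼ where attribute j ∈ Reli, else bᵢⱼ.
Initial tableau (one row per fragment):
  row 1: a1 b12 b13 a4 a5 b16 b17
  row 2: b21 a2 a3 a4 a5 b26 a7
  row 3: b31 a2 b33 b34 a5 b36 b37
  row 4: b41 a2 a3 a4 b45 a6 a7
Rows 2 and 4 agree on A3; apply A3→A6 and equate their A6 entries.
Rows 2 and 3 agree on A2; apply A2→A3, A4 and equate their A3, A4 entries.
Rows 2 and 3 agree on A3; apply A3→A6 and equate their A6 entries.
No row becomes fully distinguished — the join is lossy.

No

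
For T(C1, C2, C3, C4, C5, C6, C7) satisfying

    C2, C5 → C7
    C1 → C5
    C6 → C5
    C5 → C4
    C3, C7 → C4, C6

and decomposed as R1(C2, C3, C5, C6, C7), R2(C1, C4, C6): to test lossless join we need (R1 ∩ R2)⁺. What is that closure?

R1 ∩ R2 = {C6}.
C6 → C5 applies, adding C5
C5 → C4 applies, adding C4
Closure: {C4, C5, C6}.

C4, C5, C6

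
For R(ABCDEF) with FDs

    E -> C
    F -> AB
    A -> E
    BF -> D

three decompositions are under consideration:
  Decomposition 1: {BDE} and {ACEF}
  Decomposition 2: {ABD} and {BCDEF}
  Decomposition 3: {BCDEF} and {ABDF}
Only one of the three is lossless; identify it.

Decomposition 3

Decomposition 1: common = {E}, closure = {CE} → lossy.
Decomposition 2: common = {BD}, closure = {BD} → lossy.
Decomposition 3: common = {BDF}, closure = {ABCDEF} → lossless.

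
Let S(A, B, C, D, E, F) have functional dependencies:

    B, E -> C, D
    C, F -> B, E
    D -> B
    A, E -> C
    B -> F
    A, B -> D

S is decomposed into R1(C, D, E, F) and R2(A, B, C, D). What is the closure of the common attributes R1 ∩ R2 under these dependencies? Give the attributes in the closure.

R1 ∩ R2 = {C, D}.
D → B applies, adding B
B → F applies, adding F
C, F → B, E applies, adding E
Closure: {B, C, D, E, F}.

B, C, D, E, F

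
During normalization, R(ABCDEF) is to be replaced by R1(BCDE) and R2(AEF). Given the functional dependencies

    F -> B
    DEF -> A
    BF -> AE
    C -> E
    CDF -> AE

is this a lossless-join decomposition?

Common attributes: R1 ∩ R2 = {E}.
No dependency enlarges {E}, so (E)⁺ = {E}.
The closure contains neither all of R1 = {BCDE} nor all of R2 = {AEF}, so the common attributes are not a superkey of either fragment. The join is lossy.

No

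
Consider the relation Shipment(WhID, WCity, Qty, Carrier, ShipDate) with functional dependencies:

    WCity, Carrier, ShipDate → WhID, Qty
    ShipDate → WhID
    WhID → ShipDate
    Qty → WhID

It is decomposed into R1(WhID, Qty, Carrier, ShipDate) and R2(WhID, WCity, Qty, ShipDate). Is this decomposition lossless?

Common attributes: R1 ∩ R2 = {WhID, Qty, ShipDate}.
No dependency enlarges {WhID, Qty, ShipDate}, so (WhID, Qty, ShipDate)⁺ = {WhID, Qty, ShipDate}.
The closure contains neither all of R1 = {WhID, Qty, Carrier, ShipDate} nor all of R2 = {WhID, WCity, Qty, ShipDate}, so the common attributes are not a superkey of either fragment. The join is lossy.

No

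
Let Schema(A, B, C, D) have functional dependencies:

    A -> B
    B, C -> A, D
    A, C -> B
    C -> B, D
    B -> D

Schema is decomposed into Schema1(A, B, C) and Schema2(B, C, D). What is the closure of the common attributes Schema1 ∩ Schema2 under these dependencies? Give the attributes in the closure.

A, B, C, D

Schema1 ∩ Schema2 = {B, C}.
B, C → A, D applies, adding A, D
Closure: {A, B, C, D}.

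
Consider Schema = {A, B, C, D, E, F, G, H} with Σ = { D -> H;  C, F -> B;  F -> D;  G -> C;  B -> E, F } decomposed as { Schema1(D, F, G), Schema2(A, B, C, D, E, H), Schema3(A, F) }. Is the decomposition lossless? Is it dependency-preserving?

lossy and not dependency-preserving

Lossless test (chase): Rows 1 and 2 agree on D; apply D→H and equate their H entries. Rows 1 and 3 agree on F; apply F→D and equate their D entries. Rows 1 and 3 agree on D; apply D→H and equate their H entries. No row becomes fully distinguished — the join is lossy.
Dependency preservation: the restricted closure of {C, F} across the fragments never reaches {B}, so C, F → B cannot be enforced without a join — not preserved.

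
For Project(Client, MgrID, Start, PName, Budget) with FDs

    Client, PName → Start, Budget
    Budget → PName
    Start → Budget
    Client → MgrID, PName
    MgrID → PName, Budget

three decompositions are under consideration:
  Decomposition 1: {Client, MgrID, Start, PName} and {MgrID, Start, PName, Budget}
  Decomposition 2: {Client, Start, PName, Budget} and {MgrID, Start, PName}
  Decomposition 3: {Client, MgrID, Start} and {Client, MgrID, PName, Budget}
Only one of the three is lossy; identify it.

Decomposition 1: common = {MgrID, Start, PName}, closure = {MgrID, Start, PName, Budget} → lossless.
Decomposition 2: common = {Start, PName}, closure = {Start, PName, Budget} → lossy.
Decomposition 3: common = {Client, MgrID}, closure = {Client, MgrID, Start, PName, Budget} → lossless.

Decomposition 2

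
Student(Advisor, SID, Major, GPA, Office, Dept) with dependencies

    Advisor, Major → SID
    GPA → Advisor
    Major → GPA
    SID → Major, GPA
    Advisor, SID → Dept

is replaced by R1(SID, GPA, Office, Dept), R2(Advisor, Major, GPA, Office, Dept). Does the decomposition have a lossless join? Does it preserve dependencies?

lossy and not dependency-preserving

Lossless test: (GPA, Office, Dept)⁺ = {Advisor, GPA, Office, Dept}, which is a superkey of neither fragment — lossy.
Dependency preservation: the restricted closure of {Advisor, Major} across the fragments never reaches {SID}, so Advisor, Major → SID cannot be enforced without a join — not preserved.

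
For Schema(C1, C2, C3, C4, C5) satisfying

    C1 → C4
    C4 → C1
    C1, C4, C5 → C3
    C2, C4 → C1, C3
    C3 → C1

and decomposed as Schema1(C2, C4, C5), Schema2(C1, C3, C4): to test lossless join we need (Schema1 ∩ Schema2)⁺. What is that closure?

C1, C4

Schema1 ∩ Schema2 = {C4}.
C4 → C1 applies, adding C1
Closure: {C1, C4}.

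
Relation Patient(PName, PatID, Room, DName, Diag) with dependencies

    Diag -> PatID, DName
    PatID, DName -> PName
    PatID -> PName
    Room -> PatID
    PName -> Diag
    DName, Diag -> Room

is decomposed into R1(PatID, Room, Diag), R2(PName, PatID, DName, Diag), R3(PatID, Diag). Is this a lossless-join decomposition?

Yes

Chase test. Columns are PName, PatID, Room, DName, Diag; row i has aⱼ where attribute j ∈ Ri, else bᵢⱼ.
Initial tableau (one row per fragment):
  row 1: b11 a2 a3 b14 a5
  row 2: a1 a2 b23 a4 a5
  row 3: b31 a2 b33 b34 a5
Rows 1 and 2 agree on Diag; apply Diag→PatID, DName and equate their PatID, DName entries.
Rows 1 and 3 agree on Diag; apply Diag→PatID, DName and equate their PatID, DName entries.
Rows 1 and 2 agree on PatID, DName; apply PatID, DName→PName and equate their PName entries.
Rows 1 and 3 agree on PatID, DName; apply PatID, DName→PName and equate their PName entries.
Rows 1 and 2 agree on DName, Diag; apply DName, Diag→Room and equate their Room entries.
Rows 1 and 3 agree on DName, Diag; apply DName, Diag→Room and equate their Room entries.
Row 1 is now all distinguished symbols — the join is lossless.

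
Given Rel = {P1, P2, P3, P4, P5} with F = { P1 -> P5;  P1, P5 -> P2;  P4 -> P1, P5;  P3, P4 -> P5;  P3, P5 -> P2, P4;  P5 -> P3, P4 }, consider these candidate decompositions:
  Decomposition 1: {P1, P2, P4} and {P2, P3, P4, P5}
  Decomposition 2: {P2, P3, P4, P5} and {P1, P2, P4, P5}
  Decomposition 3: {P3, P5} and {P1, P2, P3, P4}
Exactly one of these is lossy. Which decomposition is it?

Decomposition 1: common = {P2, P4}, closure = {P1, P2, P3, P4, P5} → lossless.
Decomposition 2: common = {P2, P4, P5}, closure = {P1, P2, P3, P4, P5} → lossless.
Decomposition 3: common = {P3}, closure = {P3} → lossy.

Decomposition 3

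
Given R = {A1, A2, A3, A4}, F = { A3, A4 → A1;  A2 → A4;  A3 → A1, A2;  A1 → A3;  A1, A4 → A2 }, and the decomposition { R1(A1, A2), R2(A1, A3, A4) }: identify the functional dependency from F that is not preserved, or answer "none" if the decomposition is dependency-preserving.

A2 → A4

Check A2 → A4: no single fragment contains all of {A2, A4}, and the restricted closure of {A2} across the fragments never reaches {A4}.
A3, A4 → A1 is preserved.
A3 → A1, A2 is preserved.
A1 → A3 is preserved.
A1, A4 → A2 is preserved.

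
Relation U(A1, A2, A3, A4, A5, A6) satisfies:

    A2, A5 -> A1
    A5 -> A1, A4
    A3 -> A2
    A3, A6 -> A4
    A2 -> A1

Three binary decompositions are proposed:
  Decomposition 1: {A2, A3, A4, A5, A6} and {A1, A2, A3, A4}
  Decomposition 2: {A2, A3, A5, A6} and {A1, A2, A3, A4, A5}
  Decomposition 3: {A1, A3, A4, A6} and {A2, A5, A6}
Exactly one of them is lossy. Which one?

Decomposition 1: common = {A2, A3, A4}, closure = {A1, A2, A3, A4} → lossless.
Decomposition 2: common = {A2, A3, A5}, closure = {A1, A2, A3, A4, A5} → lossless.
Decomposition 3: common = {A6}, closure = {A6} → lossy.

Decomposition 3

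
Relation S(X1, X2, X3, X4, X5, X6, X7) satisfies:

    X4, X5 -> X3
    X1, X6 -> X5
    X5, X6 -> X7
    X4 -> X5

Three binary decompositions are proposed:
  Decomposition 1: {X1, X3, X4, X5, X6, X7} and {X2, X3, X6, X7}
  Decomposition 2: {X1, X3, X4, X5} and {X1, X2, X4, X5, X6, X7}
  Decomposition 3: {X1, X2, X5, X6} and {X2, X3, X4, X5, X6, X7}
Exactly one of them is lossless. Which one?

Decomposition 1: common = {X3, X6, X7}, closure = {X3, X6, X7} → lossy.
Decomposition 2: common = {X1, X4, X5}, closure = {X1, X3, X4, X5} → lossless.
Decomposition 3: common = {X2, X5, X6}, closure = {X2, X5, X6, X7} → lossy.

Decomposition 2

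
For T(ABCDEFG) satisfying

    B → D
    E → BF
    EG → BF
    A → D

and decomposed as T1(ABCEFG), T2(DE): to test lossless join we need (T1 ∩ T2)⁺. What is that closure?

T1 ∩ T2 = {E}.
E → BF applies, adding BF
B → D applies, adding D
Closure: {BDEF}.

BDEF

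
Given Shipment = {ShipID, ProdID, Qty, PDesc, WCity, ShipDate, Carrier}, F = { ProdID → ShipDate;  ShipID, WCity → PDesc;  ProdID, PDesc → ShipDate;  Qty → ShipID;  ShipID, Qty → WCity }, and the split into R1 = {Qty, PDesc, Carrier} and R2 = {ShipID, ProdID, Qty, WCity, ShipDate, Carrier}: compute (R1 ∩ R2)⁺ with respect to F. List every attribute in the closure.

R1 ∩ R2 = {Qty, Carrier}.
Qty → ShipID applies, adding ShipID
ShipID, Qty → WCity applies, adding WCity
ShipID, WCity → PDesc applies, adding PDesc
Closure: {ShipID, Qty, PDesc, WCity, Carrier}.

ShipID, Qty, PDesc, WCity, Carrier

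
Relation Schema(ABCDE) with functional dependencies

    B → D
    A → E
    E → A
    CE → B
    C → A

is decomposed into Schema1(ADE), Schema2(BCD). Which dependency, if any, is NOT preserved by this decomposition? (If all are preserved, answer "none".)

C → A

Check C → A: no single fragment contains all of {AC}, and the restricted closure of {C} across the fragments never reaches {A}.
B → D is preserved.
A → E is preserved.
E → A is preserved.
CE → B is preserved.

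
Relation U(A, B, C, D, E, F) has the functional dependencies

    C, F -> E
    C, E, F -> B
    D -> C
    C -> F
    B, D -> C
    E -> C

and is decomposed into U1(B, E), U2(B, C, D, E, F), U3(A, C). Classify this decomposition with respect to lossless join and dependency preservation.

Lossless test (chase): Rows 2 and 3 agree on C; apply C→F and equate their F entries. Rows 1 and 2 agree on E; apply E→C and equate their C entries. Rows 2 and 3 agree on C, F; apply C, F→E and equate their E entries. Rows 2 and 3 agree on C, E, F; apply C, E, F→B and equate their B entries. Rows 1 and 2 agree on C; apply C→F and equate their F entries. No row becomes fully distinguished — the join is lossy.
Dependency preservation: every FD's attributes lie within a single fragment, so each can be enforced locally — preserved.

lossy but dependency-preserving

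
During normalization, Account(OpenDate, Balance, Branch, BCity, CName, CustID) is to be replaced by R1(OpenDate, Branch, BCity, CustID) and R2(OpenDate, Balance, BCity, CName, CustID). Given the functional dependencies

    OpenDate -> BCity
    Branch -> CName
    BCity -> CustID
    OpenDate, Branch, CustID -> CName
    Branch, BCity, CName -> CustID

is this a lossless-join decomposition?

No

Common attributes: R1 ∩ R2 = {OpenDate, BCity, CustID}.
No dependency enlarges {OpenDate, BCity, CustID}, so (OpenDate, BCity, CustID)⁺ = {OpenDate, BCity, CustID}.
The closure contains neither all of R1 = {OpenDate, Branch, BCity, CustID} nor all of R2 = {OpenDate, Balance, BCity, CName, CustID}, so the common attributes are not a superkey of either fragment. The join is lossy.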